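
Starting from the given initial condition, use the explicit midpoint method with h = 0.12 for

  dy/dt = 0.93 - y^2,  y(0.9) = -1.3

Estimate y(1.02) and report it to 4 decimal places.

Midpoint: k1 = f(t_n, y_n); k2 = f(t_n + h/2, y_n + (h/2)·k1); y_{n+1} = y_n + h·k2.
t=0.900000, y=-1.300000:
  k1 = f(0.900000, -1.300000) = -0.760000
  k2 = f(0.960000, -1.345600) = -0.880639
  y ← -1.300000 + 0.12·(-0.880639) = -1.405677
y(1.02) ≈ -1.4057

-1.4057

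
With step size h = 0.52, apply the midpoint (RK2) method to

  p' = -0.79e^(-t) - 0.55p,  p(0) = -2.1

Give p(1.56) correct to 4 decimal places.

-1.2574

Midpoint: k1 = f(t_n, p_n); k2 = f(t_n + h/2, p_n + (h/2)·k1); p_{n+1} = p_n + h·k2.
t=0.000000, p=-2.100000:
  k1 = f(0.000000, -2.100000) = 0.365000
  k2 = f(0.260000, -2.005100) = 0.493674
  p ← -2.100000 + 0.52·0.493674 = -1.843289
t=0.520000, p=-1.843289:
  k1 = f(0.520000, -1.843289) = 0.544138
  k2 = f(0.780000, -1.701814) = 0.573857
  p ← -1.843289 + 0.52·0.573857 = -1.544884
t=1.040000, p=-1.544884:
  k1 = f(1.040000, -1.544884) = 0.570457
  k2 = f(1.300000, -1.396565) = 0.552811
  p ← -1.544884 + 0.52·0.552811 = -1.257422
p(1.56) ≈ -1.2574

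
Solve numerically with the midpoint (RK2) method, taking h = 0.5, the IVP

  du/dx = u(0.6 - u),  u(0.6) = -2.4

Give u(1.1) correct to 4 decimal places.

Midpoint: k1 = f(x_n, u_n); k2 = f(x_n + h/2, u_n + (h/2)·k1); u_{n+1} = u_n + h·k2.
x=0.600000, u=-2.400000:
  k1 = f(0.600000, -2.400000) = -7.200000
  k2 = f(0.850000, -4.200000) = -20.160000
  u ← -2.400000 + 0.5·(-20.160000) = -12.480000
u(1.1) ≈ -12.4800

-12.4800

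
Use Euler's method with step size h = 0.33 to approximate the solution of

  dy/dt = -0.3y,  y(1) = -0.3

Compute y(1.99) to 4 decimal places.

Euler: y_{n+1} = y_n + h·f(t_n, y_n).
t=1.000000, y=-0.300000: f=0.090000 → y ← -0.300000 + 0.33·0.090000 = -0.270300
t=1.330000, y=-0.270300: f=0.081090 → y ← -0.270300 + 0.33·0.081090 = -0.243540
t=1.660000, y=-0.243540: f=0.073062 → y ← -0.243540 + 0.33·0.073062 = -0.219430
y(1.99) ≈ -0.2194

-0.2194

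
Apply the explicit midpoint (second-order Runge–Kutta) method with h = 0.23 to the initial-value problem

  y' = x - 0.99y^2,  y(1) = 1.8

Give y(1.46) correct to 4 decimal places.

1.3795

Midpoint: k1 = f(x_n, y_n); k2 = f(x_n + h/2, y_n + (h/2)·k1); y_{n+1} = y_n + h·k2.
x=1.000000, y=1.800000:
  k1 = f(1.000000, 1.800000) = -2.207600
  k2 = f(1.115000, 1.546126) = -1.251601
  y ← 1.800000 + 0.23·(-1.251601) = 1.512132
x=1.230000, y=1.512132:
  k1 = f(1.230000, 1.512132) = -1.033677
  k2 = f(1.345000, 1.393259) = -0.576759
  y ← 1.512132 + 0.23·(-0.576759) = 1.379477
y(1.46) ≈ 1.3795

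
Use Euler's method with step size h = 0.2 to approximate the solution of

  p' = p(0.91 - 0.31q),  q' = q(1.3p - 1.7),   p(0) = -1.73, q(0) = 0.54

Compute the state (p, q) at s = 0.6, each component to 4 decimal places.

-2.7571, 0.0009

Euler on (p,q): p_{n+1} = p_n + h·p', q_{n+1} = q_n + h·q'.
0.000000: (-1.730000, 0.540000); f=(-1.284698, -2.132460) → (-1.986940, 0.113508)
0.200000: (-1.986940, 0.113508); f=(-1.738200, -0.486157) → (-2.334580, 0.016277)
0.400000: (-2.334580, 0.016277); f=(-2.112688, -0.077069) → (-2.757117, 0.000863)
(p(0.6), q(0.6)) ≈ (-2.7571, 0.0009)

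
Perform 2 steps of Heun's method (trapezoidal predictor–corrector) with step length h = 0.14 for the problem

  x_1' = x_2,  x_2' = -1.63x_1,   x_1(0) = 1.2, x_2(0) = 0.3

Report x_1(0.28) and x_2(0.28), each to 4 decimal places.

1.2063, -0.2580

Heun on (x_1,x_2): k1 = f(x_n, state_n); k2 = f(x_n + h, state_n + h·k1); state_{n+1} = state_n + (h/2)·(k1 + k2).
0.000000: (1.200000, 0.300000)
  k1 = (0.300000, -1.956000)
  predictor → (1.242000, 0.026160)
  k2 = (0.026160, -2.024460)
  → (1.222831, 0.021368)
0.140000: (1.222831, 0.021368)
  k1 = (0.021368, -1.993215)
  predictor → (1.225823, -0.257682)
  k2 = (-0.257682, -1.998091)
  → (1.206289, -0.258024)
(x_1(0.28), x_2(0.28)) ≈ (1.2063, -0.2580)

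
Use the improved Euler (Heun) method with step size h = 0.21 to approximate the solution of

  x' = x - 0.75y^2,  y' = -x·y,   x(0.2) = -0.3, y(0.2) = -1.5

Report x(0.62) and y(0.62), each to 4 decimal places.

Heun on (x,y): k1 = f(s_n, state_n); k2 = f(s_n + h, state_n + h·k1); state_{n+1} = state_n + (h/2)·(k1 + k2).
0.200000: (-0.300000, -1.500000)
  k1 = (-1.987500, -0.450000)
  predictor → (-0.717375, -1.594500)
  k2 = (-2.624198, -1.143854)
  → (-0.784228, -1.667355)
0.410000: (-0.784228, -1.667355)
  k1 = (-2.869282, -1.307587)
  predictor → (-1.386777, -1.941948)
  k2 = (-4.215149, -2.693050)
  → (-1.528093, -2.087422)
(x(0.62), y(0.62)) ≈ (-1.5281, -2.0874)

-1.5281, -2.0874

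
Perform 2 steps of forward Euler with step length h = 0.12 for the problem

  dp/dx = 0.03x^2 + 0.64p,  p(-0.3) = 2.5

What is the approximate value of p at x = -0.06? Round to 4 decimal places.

Euler: p_{n+1} = p_n + h·f(x_n, p_n).
x=-0.300000, p=2.500000: f=1.602700 → p ← 2.500000 + 0.12·1.602700 = 2.692324
x=-0.180000, p=2.692324: f=1.724059 → p ← 2.692324 + 0.12·1.724059 = 2.899211
p(-0.06) ≈ 2.8992

2.8992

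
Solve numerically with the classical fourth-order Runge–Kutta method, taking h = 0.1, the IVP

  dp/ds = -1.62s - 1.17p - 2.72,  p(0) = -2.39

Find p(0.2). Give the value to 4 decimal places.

-2.4064

RK4: k1 = f(s_n, p_n); k2 = f(s_n + h/2, p_n + (h/2)·k1); k3 = f(s_n + h/2, p_n + (h/2)·k2); k4 = f(s_n + h, p_n + h·k3); p_{n+1} = p_n + (h/6)·(k1 + 2k2 + 2k3 + k4).
s=0.000000, p=-2.390000:
  k1 = f(0.000000, -2.390000) = 0.076300
  k2 = f(0.050000, -2.386185) = -0.009164
  k3 = f(0.050000, -2.390458) = -0.004164
  k4 = f(0.100000, -2.390416) = -0.085213
  p ← -2.390000 + (0.1/6)·(k1 + 2k2 + 2k3 + k4) = -2.390593
s=0.100000, p=-2.390593:
  k1 = f(0.100000, -2.390593) = -0.085006
  k2 = f(0.150000, -2.394843) = -0.161034
  k3 = f(0.150000, -2.398644) = -0.156586
  k4 = f(0.200000, -2.406251) = -0.228686
  p ← -2.390593 + (0.1/6)·(k1 + 2k2 + 2k3 + k4) = -2.406408
p(0.2) ≈ -2.4064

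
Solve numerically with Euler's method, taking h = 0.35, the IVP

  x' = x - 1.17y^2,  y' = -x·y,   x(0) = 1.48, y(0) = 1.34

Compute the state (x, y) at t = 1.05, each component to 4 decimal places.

Euler on (x,y): x_{n+1} = x_n + h·x', y_{n+1} = y_n + h·y'.
0.000000: (1.480000, 1.340000); f=(-0.620852, -1.983200) → (1.262702, 0.645880)
0.350000: (1.262702, 0.645880); f=(0.774623, -0.815554) → (1.533820, 0.360436)
0.700000: (1.533820, 0.360436); f=(1.381820, -0.552844) → (2.017457, 0.166941)
(x(1.05), y(1.05)) ≈ (2.0175, 0.1669)

2.0175, 0.1669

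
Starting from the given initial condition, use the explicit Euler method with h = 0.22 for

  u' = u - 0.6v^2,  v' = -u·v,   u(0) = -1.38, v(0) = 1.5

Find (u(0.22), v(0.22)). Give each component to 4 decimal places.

Euler on (u,v): u_{n+1} = u_n + h·u', v_{n+1} = v_n + h·v'.
0.000000: (-1.380000, 1.500000); f=(-2.730000, 2.070000) → (-1.980600, 1.955400)
(u(0.22), v(0.22)) ≈ (-1.9806, 1.9554)

-1.9806, 1.9554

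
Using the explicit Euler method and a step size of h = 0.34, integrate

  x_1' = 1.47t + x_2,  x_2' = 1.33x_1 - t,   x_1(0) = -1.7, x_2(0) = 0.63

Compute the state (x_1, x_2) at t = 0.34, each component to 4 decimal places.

-1.4858, -0.1387

Euler on (x_1,x_2): x_1_{n+1} = x_1_n + h·x_1', x_2_{n+1} = x_2_n + h·x_2'.
0.000000: (-1.700000, 0.630000); f=(0.630000, -2.261000) → (-1.485800, -0.138740)
(x_1(0.34), x_2(0.34)) ≈ (-1.4858, -0.1387)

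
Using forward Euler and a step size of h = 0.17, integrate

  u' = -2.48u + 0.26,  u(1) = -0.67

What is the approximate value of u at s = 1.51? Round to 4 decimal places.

-0.0451

Euler: u_{n+1} = u_n + h·f(s_n, u_n).
s=1.000000, u=-0.670000: f=1.921600 → u ← -0.670000 + 0.17·1.921600 = -0.343328
s=1.170000, u=-0.343328: f=1.111453 → u ← -0.343328 + 0.17·1.111453 = -0.154381
s=1.340000, u=-0.154381: f=0.642865 → u ← -0.154381 + 0.17·0.642865 = -0.045094
u(1.51) ≈ -0.0451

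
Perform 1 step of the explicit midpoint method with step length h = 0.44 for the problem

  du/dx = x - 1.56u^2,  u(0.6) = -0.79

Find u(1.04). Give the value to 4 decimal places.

Midpoint: k1 = f(x_n, u_n); k2 = f(x_n + h/2, u_n + (h/2)·k1); u_{n+1} = u_n + h·k2.
x=0.600000, u=-0.790000:
  k1 = f(0.600000, -0.790000) = -0.373596
  k2 = f(0.820000, -0.872191) = -0.366719
  u ← -0.790000 + 0.44·(-0.366719) = -0.951356
u(1.04) ≈ -0.9514

-0.9514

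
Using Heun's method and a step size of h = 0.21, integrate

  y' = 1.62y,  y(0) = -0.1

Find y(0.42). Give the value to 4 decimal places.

Heun: k1 = f(t_n, y_n); k2 = f(t_n + h, y_n + h·k1); y_{n+1} = y_n + (h/2)·(k1 + k2).
t=0.000000, y=-0.100000:
  k1 = f(0.000000, -0.100000) = -0.162000
  k2 = f(0.210000, -0.134020) = -0.217112
  y ← -0.100000 + (0.21/2)·(-0.162000 + (-0.217112)) = -0.139807
t=0.210000, y=-0.139807:
  k1 = f(0.210000, -0.139807) = -0.226487
  k2 = f(0.420000, -0.187369) = -0.303538
  y ← -0.139807 + (0.21/2)·(-0.226487 + (-0.303538)) = -0.195459
y(0.42) ≈ -0.1955

-0.1955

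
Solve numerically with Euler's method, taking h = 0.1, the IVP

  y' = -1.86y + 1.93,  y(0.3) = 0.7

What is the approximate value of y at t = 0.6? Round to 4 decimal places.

0.8555

Euler: y_{n+1} = y_n + h·f(t_n, y_n).
t=0.300000, y=0.700000: f=0.628000 → y ← 0.700000 + 0.1·0.628000 = 0.762800
t=0.400000, y=0.762800: f=0.511192 → y ← 0.762800 + 0.1·0.511192 = 0.813919
t=0.500000, y=0.813919: f=0.416110 → y ← 0.813919 + 0.1·0.416110 = 0.855530
y(0.6) ≈ 0.8555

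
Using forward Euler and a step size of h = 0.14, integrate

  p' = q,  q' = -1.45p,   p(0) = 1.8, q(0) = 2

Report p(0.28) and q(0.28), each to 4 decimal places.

2.3088, 1.2124

Euler on (p,q): p_{n+1} = p_n + h·p', q_{n+1} = q_n + h·q'.
0.000000: (1.800000, 2.000000); f=(2.000000, -2.610000) → (2.080000, 1.634600)
0.140000: (2.080000, 1.634600); f=(1.634600, -3.016000) → (2.308844, 1.212360)
(p(0.28), q(0.28)) ≈ (2.3088, 1.2124)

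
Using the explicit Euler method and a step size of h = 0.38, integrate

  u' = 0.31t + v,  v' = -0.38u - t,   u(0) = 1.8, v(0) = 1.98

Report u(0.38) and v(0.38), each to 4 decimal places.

Euler on (u,v): u_{n+1} = u_n + h·u', v_{n+1} = v_n + h·v'.
0.000000: (1.800000, 1.980000); f=(1.980000, -0.684000) → (2.552400, 1.720080)
(u(0.38), v(0.38)) ≈ (2.5524, 1.7201)

2.5524, 1.7201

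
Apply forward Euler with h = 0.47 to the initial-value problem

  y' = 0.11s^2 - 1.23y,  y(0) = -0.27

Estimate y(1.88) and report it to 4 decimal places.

0.1155

Euler: y_{n+1} = y_n + h·f(s_n, y_n).
s=0.000000, y=-0.270000: f=0.332100 → y ← -0.270000 + 0.47·0.332100 = -0.113913
s=0.470000, y=-0.113913: f=0.164412 → y ← -0.113913 + 0.47·0.164412 = -0.036639
s=0.940000, y=-0.036639: f=0.142262 → y ← -0.036639 + 0.47·0.142262 = 0.030224
s=1.410000, y=0.030224: f=0.181516 → y ← 0.030224 + 0.47·0.181516 = 0.115536
y(1.88) ≈ 0.1155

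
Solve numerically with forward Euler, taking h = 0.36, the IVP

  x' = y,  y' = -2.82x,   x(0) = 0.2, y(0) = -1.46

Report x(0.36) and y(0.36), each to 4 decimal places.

-0.3256, -1.6630

Euler on (x,y): x_{n+1} = x_n + h·x', y_{n+1} = y_n + h·y'.
0.000000: (0.200000, -1.460000); f=(-1.460000, -0.564000) → (-0.325600, -1.663040)
(x(0.36), y(0.36)) ≈ (-0.3256, -1.6630)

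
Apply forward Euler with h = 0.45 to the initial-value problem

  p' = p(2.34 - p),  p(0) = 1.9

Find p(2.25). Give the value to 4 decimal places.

Euler: p_{n+1} = p_n + h·f(x_n, p_n).
x=0.000000, p=1.900000: f=0.836000 → p ← 1.900000 + 0.45·0.836000 = 2.276200
x=0.450000, p=2.276200: f=0.145222 → p ← 2.276200 + 0.45·0.145222 = 2.341550
x=0.900000, p=2.341550: f=-0.003629 → p ← 2.341550 + 0.45·(-0.003629) = 2.339917
x=1.350000, p=2.339917: f=0.000195 → p ← 2.339917 + 0.45·0.000195 = 2.340004
x=1.800000, p=2.340004: f=-0.000010 → p ← 2.340004 + 0.45·(-0.000010) = 2.340000
p(2.25) ≈ 2.3400

2.3400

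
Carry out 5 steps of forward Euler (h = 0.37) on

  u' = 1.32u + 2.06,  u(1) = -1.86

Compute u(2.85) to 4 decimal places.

Euler: u_{n+1} = u_n + h·f(t_n, u_n).
t=1.000000, u=-1.860000: f=-0.395200 → u ← -1.860000 + 0.37·(-0.395200) = -2.006224
t=1.370000, u=-2.006224: f=-0.588216 → u ← -2.006224 + 0.37·(-0.588216) = -2.223864
t=1.740000, u=-2.223864: f=-0.875500 → u ← -2.223864 + 0.37·(-0.875500) = -2.547799
t=2.110000, u=-2.547799: f=-1.303095 → u ← -2.547799 + 0.37·(-1.303095) = -3.029944
t=2.480000, u=-3.029944: f=-1.939526 → u ← -3.029944 + 0.37·(-1.939526) = -3.747568
u(2.85) ≈ -3.7476

-3.7476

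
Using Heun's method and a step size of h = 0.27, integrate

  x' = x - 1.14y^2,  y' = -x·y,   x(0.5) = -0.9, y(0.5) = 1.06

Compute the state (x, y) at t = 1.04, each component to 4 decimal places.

Heun on (x,y): k1 = f(t_n, state_n); k2 = f(t_n + h, state_n + h·k1); state_{n+1} = state_n + (h/2)·(k1 + k2).
0.500000: (-0.900000, 1.060000)
  k1 = (-2.180904, 0.954000)
  predictor → (-1.488844, 1.317580)
  k2 = (-3.467904, 1.961671)
  → (-1.662589, 1.453616)
0.770000: (-1.662589, 1.453616)
  k1 = (-4.071407, 2.416765)
  predictor → (-2.761869, 2.106142)
  k2 = (-7.818721, 5.816889)
  → (-3.267756, 2.565159)
(x(1.04), y(1.04)) ≈ (-3.2678, 2.5652)

-3.2678, 2.5652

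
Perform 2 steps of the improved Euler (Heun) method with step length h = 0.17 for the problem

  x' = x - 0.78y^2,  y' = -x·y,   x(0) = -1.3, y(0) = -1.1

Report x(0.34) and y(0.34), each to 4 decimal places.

Heun on (x,y): k1 = f(t_n, state_n); k2 = f(t_n + h, state_n + h·k1); state_{n+1} = state_n + (h/2)·(k1 + k2).
0.000000: (-1.300000, -1.100000)
  k1 = (-2.243800, -1.430000)
  predictor → (-1.681446, -1.343100)
  k2 = (-3.088502, -2.258350)
  → (-1.753246, -1.413510)
0.170000: (-1.753246, -1.413510)
  k1 = (-3.311693, -2.478230)
  predictor → (-2.316234, -1.834809)
  k2 = (-4.942122, -4.249846)
  → (-2.454820, -1.985396)
(x(0.34), y(0.34)) ≈ (-2.4548, -1.9854)

-2.4548, -1.9854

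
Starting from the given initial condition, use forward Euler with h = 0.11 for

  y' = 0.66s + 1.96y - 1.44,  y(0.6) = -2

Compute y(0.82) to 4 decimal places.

-3.2018

Euler: y_{n+1} = y_n + h·f(s_n, y_n).
s=0.600000, y=-2.000000: f=-4.964000 → y ← -2.000000 + 0.11·(-4.964000) = -2.546040
s=0.710000, y=-2.546040: f=-5.961638 → y ← -2.546040 + 0.11·(-5.961638) = -3.201820
y(0.82) ≈ -3.2018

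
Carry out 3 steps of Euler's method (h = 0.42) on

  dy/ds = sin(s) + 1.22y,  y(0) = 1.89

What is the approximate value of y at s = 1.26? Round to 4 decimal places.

7.1100

Euler: y_{n+1} = y_n + h·f(s_n, y_n).
s=0.000000, y=1.890000: f=2.305800 → y ← 1.890000 + 0.42·2.305800 = 2.858436
s=0.420000, y=2.858436: f=3.895052 → y ← 2.858436 + 0.42·3.895052 = 4.494358
s=0.840000, y=4.494358: f=6.227760 → y ← 4.494358 + 0.42·6.227760 = 7.110017
y(1.26) ≈ 7.1100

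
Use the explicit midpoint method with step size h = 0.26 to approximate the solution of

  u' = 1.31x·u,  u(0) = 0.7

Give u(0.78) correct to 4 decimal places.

1.0330

Midpoint: k1 = f(x_n, u_n); k2 = f(x_n + h/2, u_n + (h/2)·k1); u_{n+1} = u_n + h·k2.
x=0.000000, u=0.700000:
  k1 = f(0.000000, 0.700000) = 0.000000
  k2 = f(0.130000, 0.700000) = 0.119210
  u ← 0.700000 + 0.26·0.119210 = 0.730995
x=0.260000, u=0.730995:
  k1 = f(0.260000, 0.730995) = 0.248977
  k2 = f(0.390000, 0.763362) = 0.390001
  u ← 0.730995 + 0.26·0.390001 = 0.832395
x=0.520000, u=0.832395:
  k1 = f(0.520000, 0.832395) = 0.567027
  k2 = f(0.650000, 0.906109) = 0.771551
  u ← 0.832395 + 0.26·0.771551 = 1.032998
u(0.78) ≈ 1.0330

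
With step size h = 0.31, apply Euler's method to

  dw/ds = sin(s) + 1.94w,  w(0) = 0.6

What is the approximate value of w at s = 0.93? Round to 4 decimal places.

2.7956

Euler: w_{n+1} = w_n + h·f(s_n, w_n).
s=0.000000, w=0.600000: f=1.164000 → w ← 0.600000 + 0.31·1.164000 = 0.960840
s=0.310000, w=0.960840: f=2.169088 → w ← 0.960840 + 0.31·2.169088 = 1.633257
s=0.620000, w=1.633257: f=3.749554 → w ← 1.633257 + 0.31·3.749554 = 2.795619
w(0.93) ≈ 2.7956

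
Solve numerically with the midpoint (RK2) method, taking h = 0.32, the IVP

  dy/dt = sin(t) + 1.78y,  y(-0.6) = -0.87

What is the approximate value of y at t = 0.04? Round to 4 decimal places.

-2.9980

Midpoint: k1 = f(t_n, y_n); k2 = f(t_n + h/2, y_n + (h/2)·k1); y_{n+1} = y_n + h·k2.
t=-0.600000, y=-0.870000:
  k1 = f(-0.600000, -0.870000) = -2.113242
  k2 = f(-0.440000, -1.208119) = -2.576391
  y ← -0.870000 + 0.32·(-2.576391) = -1.694445
t=-0.280000, y=-1.694445:
  k1 = f(-0.280000, -1.694445) = -3.292468
  k2 = f(-0.120000, -2.221240) = -4.073519
  y ← -1.694445 + 0.32·(-4.073519) = -2.997971
y(0.04) ≈ -2.9980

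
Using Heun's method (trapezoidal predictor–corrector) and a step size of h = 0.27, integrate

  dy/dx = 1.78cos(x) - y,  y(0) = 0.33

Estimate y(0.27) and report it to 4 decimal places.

0.6599

Heun: k1 = f(x_n, y_n); k2 = f(x_n + h, y_n + h·k1); y_{n+1} = y_n + (h/2)·(k1 + k2).
x=0.000000, y=0.330000:
  k1 = f(0.000000, 0.330000) = 1.450000
  k2 = f(0.270000, 0.721500) = 0.994012
  y ← 0.330000 + (0.27/2)·(1.450000 + 0.994012) = 0.659942
y(0.27) ≈ 0.6599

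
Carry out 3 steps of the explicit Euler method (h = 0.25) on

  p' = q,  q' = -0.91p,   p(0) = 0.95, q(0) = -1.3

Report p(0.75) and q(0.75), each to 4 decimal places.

-0.1686, -1.7143

Euler on (p,q): p_{n+1} = p_n + h·p', q_{n+1} = q_n + h·q'.
0.000000: (0.950000, -1.300000); f=(-1.300000, -0.864500) → (0.625000, -1.516125)
0.250000: (0.625000, -1.516125); f=(-1.516125, -0.568750) → (0.245969, -1.658312)
0.500000: (0.245969, -1.658312); f=(-1.658312, -0.223832) → (-0.168609, -1.714270)
(p(0.75), q(0.75)) ≈ (-0.1686, -1.7143)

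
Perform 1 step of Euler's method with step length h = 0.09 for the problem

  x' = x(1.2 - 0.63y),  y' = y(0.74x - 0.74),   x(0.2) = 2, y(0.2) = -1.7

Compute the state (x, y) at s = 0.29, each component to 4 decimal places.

2.4088, -1.8132

Euler on (x,y): x_{n+1} = x_n + h·x', y_{n+1} = y_n + h·y'.
0.200000: (2.000000, -1.700000); f=(4.542000, -1.258000) → (2.408780, -1.813220)
(x(0.29), y(0.29)) ≈ (2.4088, -1.8132)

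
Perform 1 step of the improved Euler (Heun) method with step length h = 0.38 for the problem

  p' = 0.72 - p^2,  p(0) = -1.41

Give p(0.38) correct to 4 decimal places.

-2.1942

Heun: k1 = f(x_n, p_n); k2 = f(x_n + h, p_n + h·k1); p_{n+1} = p_n + (h/2)·(k1 + k2).
x=0.000000, p=-1.410000:
  k1 = f(0.000000, -1.410000) = -1.268100
  k2 = f(0.380000, -1.891878) = -2.859202
  p ← -1.410000 + (0.38/2)·(-1.268100 + (-2.859202)) = -2.194187
p(0.38) ≈ -2.1942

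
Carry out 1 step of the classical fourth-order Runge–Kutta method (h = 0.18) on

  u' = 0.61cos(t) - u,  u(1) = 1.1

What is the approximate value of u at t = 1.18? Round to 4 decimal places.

0.9650

RK4: k1 = f(t_n, u_n); k2 = f(t_n + h/2, u_n + (h/2)·k1); k3 = f(t_n + h/2, u_n + (h/2)·k2); k4 = f(t_n + h, u_n + h·k3); u_{n+1} = u_n + (h/6)·(k1 + 2k2 + 2k3 + k4).
t=1.000000, u=1.100000:
  k1 = f(1.000000, 1.100000) = -0.770416
  k2 = f(1.090000, 1.030663) = -0.748547
  k3 = f(1.090000, 1.032631) = -0.750515
  k4 = f(1.180000, 0.964907) = -0.732543
  u ← 1.100000 + (0.18/6)·(k1 + 2k2 + 2k3 + k4) = 0.964968
u(1.18) ≈ 0.9650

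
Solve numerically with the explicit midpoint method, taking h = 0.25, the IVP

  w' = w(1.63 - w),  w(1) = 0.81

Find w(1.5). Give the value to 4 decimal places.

Midpoint: k1 = f(t_n, w_n); k2 = f(t_n + h/2, w_n + (h/2)·k1); w_{n+1} = w_n + h·k2.
t=1.000000, w=0.810000:
  k1 = f(1.000000, 0.810000) = 0.664200
  k2 = f(1.125000, 0.893025) = 0.658137
  w ← 0.810000 + 0.25·0.658137 = 0.974534
t=1.250000, w=0.974534:
  k1 = f(1.250000, 0.974534) = 0.638774
  k2 = f(1.375000, 1.054381) = 0.606922
  w ← 0.974534 + 0.25·0.606922 = 1.126265
w(1.5) ≈ 1.1263

1.1263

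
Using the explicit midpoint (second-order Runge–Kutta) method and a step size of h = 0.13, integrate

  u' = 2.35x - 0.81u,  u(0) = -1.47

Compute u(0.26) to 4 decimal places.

-1.1160

Midpoint: k1 = f(x_n, u_n); k2 = f(x_n + h/2, u_n + (h/2)·k1); u_{n+1} = u_n + h·k2.
x=0.000000, u=-1.470000:
  k1 = f(0.000000, -1.470000) = 1.190700
  k2 = f(0.065000, -1.392605) = 1.280760
  u ← -1.470000 + 0.13·1.280760 = -1.303501
x=0.130000, u=-1.303501:
  k1 = f(0.130000, -1.303501) = 1.361336
  k2 = f(0.195000, -1.215014) = 1.442412
  u ← -1.303501 + 0.13·1.442412 = -1.115988
u(0.26) ≈ -1.1160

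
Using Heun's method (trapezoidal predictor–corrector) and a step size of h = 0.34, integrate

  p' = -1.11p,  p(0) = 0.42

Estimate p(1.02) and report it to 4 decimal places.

0.1403

Heun: k1 = f(x_n, p_n); k2 = f(x_n + h, p_n + h·k1); p_{n+1} = p_n + (h/2)·(k1 + k2).
x=0.000000, p=0.420000:
  k1 = f(0.000000, 0.420000) = -0.466200
  k2 = f(0.340000, 0.261492) = -0.290256
  p ← 0.420000 + (0.34/2)·(-0.466200 + (-0.290256)) = 0.291402
x=0.340000, p=0.291402:
  k1 = f(0.340000, 0.291402) = -0.323457
  k2 = f(0.680000, 0.181427) = -0.201384
  p ← 0.291402 + (0.34/2)·(-0.323457 + (-0.201384)) = 0.202180
x=0.680000, p=0.202180:
  k1 = f(0.680000, 0.202180) = -0.224419
  k2 = f(1.020000, 0.125877) = -0.139723
  p ← 0.202180 + (0.34/2)·(-0.224419 + (-0.139723)) = 0.140275
p(1.02) ≈ 0.1403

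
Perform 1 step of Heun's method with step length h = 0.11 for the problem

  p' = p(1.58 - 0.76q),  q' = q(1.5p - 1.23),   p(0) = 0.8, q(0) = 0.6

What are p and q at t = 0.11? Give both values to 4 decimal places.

0.9051, 0.6029

Heun on (p,q): k1 = f(t_n, state_n); k2 = f(t_n + h, state_n + h·k1); state_{n+1} = state_n + (h/2)·(k1 + k2).
0.000000: (0.800000, 0.600000)
  k1 = (0.899200, -0.018000)
  predictor → (0.898912, 0.598020)
  k2 = (1.011730, 0.070786)
  → (0.905101, 0.602903)
(p(0.11), q(0.11)) ≈ (0.9051, 0.6029)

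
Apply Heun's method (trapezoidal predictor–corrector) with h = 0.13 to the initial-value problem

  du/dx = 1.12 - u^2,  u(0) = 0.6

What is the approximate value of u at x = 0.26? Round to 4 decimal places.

Heun: k1 = f(x_n, u_n); k2 = f(x_n + h, u_n + h·k1); u_{n+1} = u_n + (h/2)·(k1 + k2).
x=0.000000, u=0.600000:
  k1 = f(0.000000, 0.600000) = 0.760000
  k2 = f(0.130000, 0.698800) = 0.631679
  u ← 0.600000 + (0.13/2)·(0.760000 + 0.631679) = 0.690459
x=0.130000, u=0.690459:
  k1 = f(0.130000, 0.690459) = 0.643266
  k2 = f(0.260000, 0.774084) = 0.520794
  u ← 0.690459 + (0.13/2)·(0.643266 + 0.520794) = 0.766123
u(0.26) ≈ 0.7661

0.7661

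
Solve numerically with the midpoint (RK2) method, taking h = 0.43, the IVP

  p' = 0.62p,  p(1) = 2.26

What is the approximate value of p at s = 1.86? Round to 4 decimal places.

3.8320

Midpoint: k1 = f(s_n, p_n); k2 = f(s_n + h/2, p_n + (h/2)·k1); p_{n+1} = p_n + h·k2.
s=1.000000, p=2.260000:
  k1 = f(1.000000, 2.260000) = 1.401200
  k2 = f(1.215000, 2.561258) = 1.587980
  p ← 2.260000 + 0.43·1.587980 = 2.942831
s=1.430000, p=2.942831:
  k1 = f(1.430000, 2.942831) = 1.824555
  k2 = f(1.645000, 3.335111) = 2.067769
  p ← 2.942831 + 0.43·2.067769 = 3.831972
p(1.86) ≈ 3.8320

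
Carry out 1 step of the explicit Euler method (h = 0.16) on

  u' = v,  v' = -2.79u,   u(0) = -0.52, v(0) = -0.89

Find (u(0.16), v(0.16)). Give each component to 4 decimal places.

Euler on (u,v): u_{n+1} = u_n + h·u', v_{n+1} = v_n + h·v'.
0.000000: (-0.520000, -0.890000); f=(-0.890000, 1.450800) → (-0.662400, -0.657872)
(u(0.16), v(0.16)) ≈ (-0.6624, -0.6579)

-0.6624, -0.6579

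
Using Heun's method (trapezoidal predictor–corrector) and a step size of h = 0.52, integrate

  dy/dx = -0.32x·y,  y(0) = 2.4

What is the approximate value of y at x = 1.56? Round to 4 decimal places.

1.6246

Heun: k1 = f(x_n, y_n); k2 = f(x_n + h, y_n + h·k1); y_{n+1} = y_n + (h/2)·(k1 + k2).
x=0.000000, y=2.400000:
  k1 = f(0.000000, 2.400000) = 0.000000
  k2 = f(0.520000, 2.400000) = -0.399360
  y ← 2.400000 + (0.52/2)·(0.000000 + (-0.399360)) = 2.296166
x=0.520000, y=2.296166:
  k1 = f(0.520000, 2.296166) = -0.382082
  k2 = f(1.040000, 2.097484) = -0.698043
  y ← 2.296166 + (0.52/2)·(-0.382082 + (-0.698043)) = 2.015334
x=1.040000, y=2.015334:
  k1 = f(1.040000, 2.015334) = -0.670703
  k2 = f(1.560000, 1.666568) = -0.831951
  y ← 2.015334 + (0.52/2)·(-0.670703 + (-0.831951)) = 1.624644
y(1.56) ≈ 1.6246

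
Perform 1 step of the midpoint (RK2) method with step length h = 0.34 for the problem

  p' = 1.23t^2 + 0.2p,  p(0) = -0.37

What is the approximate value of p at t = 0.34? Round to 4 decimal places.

Midpoint: k1 = f(t_n, p_n); k2 = f(t_n + h/2, p_n + (h/2)·k1); p_{n+1} = p_n + h·k2.
t=0.000000, p=-0.370000:
  k1 = f(0.000000, -0.370000) = -0.074000
  k2 = f(0.170000, -0.382580) = -0.040969
  p ← -0.370000 + 0.34·(-0.040969) = -0.383929
p(0.34) ≈ -0.3839

-0.3839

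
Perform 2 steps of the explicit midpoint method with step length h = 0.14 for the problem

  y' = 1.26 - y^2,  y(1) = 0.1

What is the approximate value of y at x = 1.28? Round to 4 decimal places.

0.4303

Midpoint: k1 = f(x_n, y_n); k2 = f(x_n + h/2, y_n + (h/2)·k1); y_{n+1} = y_n + h·k2.
x=1.000000, y=0.100000:
  k1 = f(1.000000, 0.100000) = 1.250000
  k2 = f(1.070000, 0.187500) = 1.224844
  y ← 0.100000 + 0.14·1.224844 = 0.271478
x=1.140000, y=0.271478:
  k1 = f(1.140000, 0.271478) = 1.186300
  k2 = f(1.210000, 0.354519) = 1.134316
  y ← 0.271478 + 0.14·1.134316 = 0.430282
y(1.28) ≈ 0.4303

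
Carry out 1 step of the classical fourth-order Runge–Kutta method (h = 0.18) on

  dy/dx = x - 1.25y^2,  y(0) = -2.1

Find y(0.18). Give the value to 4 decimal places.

-3.9377

RK4: k1 = f(x_n, y_n); k2 = f(x_n + h/2, y_n + (h/2)·k1); k3 = f(x_n + h/2, y_n + (h/2)·k2); k4 = f(x_n + h, y_n + h·k3); y_{n+1} = y_n + (h/6)·(k1 + 2k2 + 2k3 + k4).
x=0.000000, y=-2.100000:
  k1 = f(0.000000, -2.100000) = -5.512500
  k2 = f(0.090000, -2.596125) = -8.334831
  k3 = f(0.090000, -2.850135) = -10.064086
  k4 = f(0.180000, -3.911535) = -18.945137
  y ← -2.100000 + (0.18/6)·(k1 + 2k2 + 2k3 + k4) = -3.937664
y(0.18) ≈ -3.9377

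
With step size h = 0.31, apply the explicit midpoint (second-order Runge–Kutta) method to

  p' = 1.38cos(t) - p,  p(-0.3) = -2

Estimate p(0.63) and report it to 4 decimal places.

-0.0280

Midpoint: k1 = f(t_n, p_n); k2 = f(t_n + h/2, p_n + (h/2)·k1); p_{n+1} = p_n + h·k2.
t=-0.300000, p=-2.000000:
  k1 = f(-0.300000, -2.000000) = 3.318364
  k2 = f(-0.145000, -1.485654) = 2.851172
  p ← -2.000000 + 0.31·2.851172 = -1.116137
t=0.010000, p=-1.116137:
  k1 = f(0.010000, -1.116137) = 2.496068
  k2 = f(0.165000, -0.729246) = 2.090504
  p ← -1.116137 + 0.31·2.090504 = -0.468081
t=0.320000, p=-0.468081:
  k1 = f(0.320000, -0.468081) = 1.778026
  k2 = f(0.475000, -0.192487) = 1.419711
  p ← -0.468081 + 0.31·1.419711 = -0.027970
p(0.63) ≈ -0.0280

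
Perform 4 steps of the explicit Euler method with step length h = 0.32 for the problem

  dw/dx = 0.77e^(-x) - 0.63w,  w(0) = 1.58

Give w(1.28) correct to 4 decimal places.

Euler: w_{n+1} = w_n + h·f(x_n, w_n).
x=0.000000, w=1.580000: f=-0.225400 → w ← 1.580000 + 0.32·(-0.225400) = 1.507872
x=0.320000, w=1.507872: f=-0.390825 → w ← 1.507872 + 0.32·(-0.390825) = 1.382808
x=0.640000, w=1.382808: f=-0.465154 → w ← 1.382808 + 0.32·(-0.465154) = 1.233959
x=0.960000, w=1.233959: f=-0.482567 → w ← 1.233959 + 0.32·(-0.482567) = 1.079538
w(1.28) ≈ 1.0795

1.0795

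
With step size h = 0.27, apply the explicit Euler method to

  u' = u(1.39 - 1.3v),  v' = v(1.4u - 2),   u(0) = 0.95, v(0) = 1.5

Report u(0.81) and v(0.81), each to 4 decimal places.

Euler on (u,v): u_{n+1} = u_n + h·u', v_{n+1} = v_n + h·v'.
0.000000: (0.950000, 1.500000); f=(-0.532000, -1.005000) → (0.806360, 1.228650)
0.270000: (0.806360, 1.228650); f=(-0.167114, -1.070272) → (0.761239, 0.939677)
0.540000: (0.761239, 0.939677); f=(0.128208, -0.877907) → (0.795855, 0.702642)
(u(0.81), v(0.81)) ≈ (0.7959, 0.7026)

0.7959, 0.7026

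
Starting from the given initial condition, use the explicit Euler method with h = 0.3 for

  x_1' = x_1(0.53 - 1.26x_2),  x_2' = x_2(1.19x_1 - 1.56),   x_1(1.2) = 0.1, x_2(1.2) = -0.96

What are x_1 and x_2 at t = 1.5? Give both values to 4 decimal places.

0.1522, -0.5450

Euler on (x_1,x_2): x_1_{n+1} = x_1_n + h·x_1', x_2_{n+1} = x_2_n + h·x_2'.
1.200000: (0.100000, -0.960000); f=(0.173960, 1.383360) → (0.152188, -0.544992)
(x_1(1.5), x_2(1.5)) ≈ (0.1522, -0.5450)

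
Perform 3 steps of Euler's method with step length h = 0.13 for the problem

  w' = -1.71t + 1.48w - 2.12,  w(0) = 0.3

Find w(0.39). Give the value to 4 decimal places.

Euler: w_{n+1} = w_n + h·f(t_n, w_n).
t=0.000000, w=0.300000: f=-1.676000 → w ← 0.300000 + 0.13·(-1.676000) = 0.082120
t=0.130000, w=0.082120: f=-2.220762 → w ← 0.082120 + 0.13·(-2.220762) = -0.206579
t=0.260000, w=-0.206579: f=-2.870337 → w ← -0.206579 + 0.13·(-2.870337) = -0.579723
w(0.39) ≈ -0.5797

-0.5797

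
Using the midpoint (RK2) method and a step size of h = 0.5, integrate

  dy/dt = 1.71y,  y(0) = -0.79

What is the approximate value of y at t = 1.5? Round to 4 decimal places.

-8.6494

Midpoint: k1 = f(t_n, y_n); k2 = f(t_n + h/2, y_n + (h/2)·k1); y_{n+1} = y_n + h·k2.
t=0.000000, y=-0.790000:
  k1 = f(0.000000, -0.790000) = -1.350900
  k2 = f(0.250000, -1.127725) = -1.928410
  y ← -0.790000 + 0.5·(-1.928410) = -1.754205
t=0.500000, y=-1.754205:
  k1 = f(0.500000, -1.754205) = -2.999690
  k2 = f(0.750000, -2.504127) = -4.282058
  y ← -1.754205 + 0.5·(-4.282058) = -3.895234
t=1.000000, y=-3.895234:
  k1 = f(1.000000, -3.895234) = -6.660850
  k2 = f(1.250000, -5.560446) = -9.508363
  y ← -3.895234 + 0.5·(-9.508363) = -8.649415
y(1.5) ≈ -8.6494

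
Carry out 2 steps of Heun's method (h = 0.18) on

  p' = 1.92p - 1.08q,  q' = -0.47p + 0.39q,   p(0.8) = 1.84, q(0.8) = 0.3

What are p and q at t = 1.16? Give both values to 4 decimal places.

3.5449, -0.1113

Heun on (p,q): k1 = f(t_n, state_n); k2 = f(t_n + h, state_n + h·k1); state_{n+1} = state_n + (h/2)·(k1 + k2).
0.800000: (1.840000, 0.300000)
  k1 = (3.208800, -0.747800)
  predictor → (2.417584, 0.165396)
  k2 = (4.463134, -1.071760)
  → (2.530474, 0.136240)
0.980000: (2.530474, 0.136240)
  k1 = (4.711371, -1.136189)
  predictor → (3.378521, -0.068274)
  k2 = (6.560497, -1.614532)
  → (3.544942, -0.111325)
(p(1.16), q(1.16)) ≈ (3.5449, -0.1113)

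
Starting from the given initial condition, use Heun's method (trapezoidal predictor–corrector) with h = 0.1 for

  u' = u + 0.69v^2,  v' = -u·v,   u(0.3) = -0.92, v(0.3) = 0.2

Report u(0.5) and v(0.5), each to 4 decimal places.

-1.1160, 0.2449

Heun on (u,v): k1 = f(x_n, state_n); k2 = f(x_n + h, state_n + h·k1); state_{n+1} = state_n + (h/2)·(k1 + k2).
0.300000: (-0.920000, 0.200000)
  k1 = (-0.892400, 0.184000)
  predictor → (-1.009240, 0.218400)
  k2 = (-0.976328, 0.220418)
  → (-1.013436, 0.220221)
0.400000: (-1.013436, 0.220221)
  k1 = (-0.979973, 0.223180)
  predictor → (-1.111434, 0.242539)
  k2 = (-1.070844, 0.269566)
  → (-1.115977, 0.244858)
(u(0.5), v(0.5)) ≈ (-1.1160, 0.2449)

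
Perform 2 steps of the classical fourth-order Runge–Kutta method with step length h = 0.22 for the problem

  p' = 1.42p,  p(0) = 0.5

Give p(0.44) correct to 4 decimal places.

0.9339

RK4: k1 = f(x_n, p_n); k2 = f(x_n + h/2, p_n + (h/2)·k1); k3 = f(x_n + h/2, p_n + (h/2)·k2); k4 = f(x_n + h, p_n + h·k3); p_{n+1} = p_n + (h/6)·(k1 + 2k2 + 2k3 + k4).
x=0.000000, p=0.500000:
  k1 = f(0.000000, 0.500000) = 0.710000
  k2 = f(0.110000, 0.578100) = 0.820902
  k3 = f(0.110000, 0.590299) = 0.838225
  k4 = f(0.220000, 0.684409) = 0.971861
  p ← 0.500000 + (0.22/6)·(k1 + 2k2 + 2k3 + k4) = 0.683338
x=0.220000, p=0.683338:
  k1 = f(0.220000, 0.683338) = 0.970339
  k2 = f(0.330000, 0.790075) = 1.121906
  k3 = f(0.330000, 0.806747) = 1.145581
  k4 = f(0.440000, 0.935365) = 1.328219
  p ← 0.683338 + (0.22/6)·(k1 + 2k2 + 2k3 + k4) = 0.933900
p(0.44) ≈ 0.9339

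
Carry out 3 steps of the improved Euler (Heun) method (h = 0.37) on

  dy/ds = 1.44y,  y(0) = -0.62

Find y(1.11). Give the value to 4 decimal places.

Heun: k1 = f(s_n, y_n); k2 = f(s_n + h, y_n + h·k1); y_{n+1} = y_n + (h/2)·(k1 + k2).
s=0.000000, y=-0.620000:
  k1 = f(0.000000, -0.620000) = -0.892800
  k2 = f(0.370000, -0.950336) = -1.368484
  y ← -0.620000 + (0.37/2)·(-0.892800 + (-1.368484)) = -1.038338
s=0.370000, y=-1.038338:
  k1 = f(0.370000, -1.038338) = -1.495206
  k2 = f(0.740000, -1.591564) = -2.291852
  y ← -1.038338 + (0.37/2)·(-1.495206 + (-2.291852)) = -1.738943
s=0.740000, y=-1.738943:
  k1 = f(0.740000, -1.738943) = -2.504078
  k2 = f(1.110000, -2.665452) = -3.838251
  y ← -1.738943 + (0.37/2)·(-2.504078 + (-3.838251)) = -2.912274
y(1.11) ≈ -2.9123

-2.9123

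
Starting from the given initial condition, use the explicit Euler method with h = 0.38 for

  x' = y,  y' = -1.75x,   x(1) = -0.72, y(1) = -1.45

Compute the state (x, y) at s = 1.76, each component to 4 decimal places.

Euler on (x,y): x_{n+1} = x_n + h·x', y_{n+1} = y_n + h·y'.
1.000000: (-0.720000, -1.450000); f=(-1.450000, 1.260000) → (-1.271000, -0.971200)
1.380000: (-1.271000, -0.971200); f=(-0.971200, 2.224250) → (-1.640056, -0.125985)
(x(1.76), y(1.76)) ≈ (-1.6401, -0.1260)

-1.6401, -0.1260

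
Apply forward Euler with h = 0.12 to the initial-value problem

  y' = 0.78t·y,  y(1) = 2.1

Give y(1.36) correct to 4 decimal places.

Euler: y_{n+1} = y_n + h·f(t_n, y_n).
t=1.000000, y=2.100000: f=1.638000 → y ← 2.100000 + 0.12·1.638000 = 2.296560
t=1.120000, y=2.296560: f=2.006275 → y ← 2.296560 + 0.12·2.006275 = 2.537313
t=1.240000, y=2.537313: f=2.454089 → y ← 2.537313 + 0.12·2.454089 = 2.831804
y(1.36) ≈ 2.8318

2.8318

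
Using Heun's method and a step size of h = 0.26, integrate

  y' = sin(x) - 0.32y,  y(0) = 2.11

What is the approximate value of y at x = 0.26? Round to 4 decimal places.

1.9752

Heun: k1 = f(x_n, y_n); k2 = f(x_n + h, y_n + h·k1); y_{n+1} = y_n + (h/2)·(k1 + k2).
x=0.000000, y=2.110000:
  k1 = f(0.000000, 2.110000) = -0.675200
  k2 = f(0.260000, 1.934448) = -0.361943
  y ← 2.110000 + (0.26/2)·(-0.675200 + (-0.361943)) = 1.975171
y(0.26) ≈ 1.9752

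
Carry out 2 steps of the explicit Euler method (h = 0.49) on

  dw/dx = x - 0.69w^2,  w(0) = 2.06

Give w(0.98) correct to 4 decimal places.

0.7332

Euler: w_{n+1} = w_n + h·f(x_n, w_n).
x=0.000000, w=2.060000: f=-2.928084 → w ← 2.060000 + 0.49·(-2.928084) = 0.625239
x=0.490000, w=0.625239: f=0.220263 → w ← 0.625239 + 0.49·0.220263 = 0.733168
w(0.98) ≈ 0.7332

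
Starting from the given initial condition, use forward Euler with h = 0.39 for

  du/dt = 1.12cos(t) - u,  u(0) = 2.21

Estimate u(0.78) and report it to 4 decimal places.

Euler: u_{n+1} = u_n + h·f(t_n, u_n).
t=0.000000, u=2.210000: f=-1.090000 → u ← 2.210000 + 0.39·(-1.090000) = 1.784900
t=0.390000, u=1.784900: f=-0.749002 → u ← 1.784900 + 0.39·(-0.749002) = 1.492789
u(0.78) ≈ 1.4928

1.4928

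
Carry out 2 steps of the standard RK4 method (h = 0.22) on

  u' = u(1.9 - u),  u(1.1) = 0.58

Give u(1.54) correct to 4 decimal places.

RK4: k1 = f(t_n, u_n); k2 = f(t_n + h/2, u_n + (h/2)·k1); k3 = f(t_n + h/2, u_n + (h/2)·k2); k4 = f(t_n + h, u_n + h·k3); u_{n+1} = u_n + (h/6)·(k1 + 2k2 + 2k3 + k4).
t=1.100000, u=0.580000:
  k1 = f(1.100000, 0.580000) = 0.765600
  k2 = f(1.210000, 0.664216) = 0.820828
  k3 = f(1.210000, 0.670291) = 0.824263
  k4 = f(1.320000, 0.761338) = 0.866907
  u ← 0.580000 + (0.22/6)·(k1 + 2k2 + 2k3 + k4) = 0.760499
t=1.320000, u=0.760499:
  k1 = f(1.320000, 0.760499) = 0.866589
  k2 = f(1.430000, 0.855823) = 0.893631
  k3 = f(1.430000, 0.858798) = 0.894182
  k4 = f(1.540000, 0.957219) = 0.902448
  u ← 0.760499 + (0.22/6)·(k1 + 2k2 + 2k3 + k4) = 0.956470
u(1.54) ≈ 0.9565

0.9565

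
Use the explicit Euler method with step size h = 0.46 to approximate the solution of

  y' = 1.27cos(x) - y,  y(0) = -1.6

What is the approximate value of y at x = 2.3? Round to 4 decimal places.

0.0663

Euler: y_{n+1} = y_n + h·f(x_n, y_n).
x=0.000000, y=-1.600000: f=2.870000 → y ← -1.600000 + 0.46·2.870000 = -0.279800
x=0.460000, y=-0.279800: f=1.417787 → y ← -0.279800 + 0.46·1.417787 = 0.372382
x=0.920000, y=0.372382: f=0.397010 → y ← 0.372382 + 0.46·0.397010 = 0.555006
x=1.380000, y=0.555006: f=-0.314162 → y ← 0.555006 + 0.46·(-0.314162) = 0.410492
x=1.840000, y=0.410492: f=-0.748266 → y ← 0.410492 + 0.46·(-0.748266) = 0.066289
y(2.3) ≈ 0.0663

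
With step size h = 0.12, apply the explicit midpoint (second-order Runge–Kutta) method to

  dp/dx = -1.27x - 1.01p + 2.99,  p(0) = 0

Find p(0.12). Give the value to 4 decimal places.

0.3279

Midpoint: k1 = f(x_n, p_n); k2 = f(x_n + h/2, p_n + (h/2)·k1); p_{n+1} = p_n + h·k2.
x=0.000000, p=0.000000:
  k1 = f(0.000000, 0.000000) = 2.990000
  k2 = f(0.060000, 0.179400) = 2.732606
  p ← 0.000000 + 0.12·2.732606 = 0.327913
p(0.12) ≈ 0.3279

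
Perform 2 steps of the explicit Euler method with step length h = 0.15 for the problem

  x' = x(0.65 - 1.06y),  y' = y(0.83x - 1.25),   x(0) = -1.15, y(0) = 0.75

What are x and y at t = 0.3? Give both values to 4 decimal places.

-1.1449, 0.3376

Euler on (x,y): x_{n+1} = x_n + h·x', y_{n+1} = y_n + h·y'.
0.000000: (-1.150000, 0.750000); f=(0.166750, -1.653375) → (-1.124987, 0.501994)
0.150000: (-1.124987, 0.501994); f=(-0.132621, -1.096224) → (-1.144881, 0.337560)
(x(0.3), y(0.3)) ≈ (-1.1449, 0.3376)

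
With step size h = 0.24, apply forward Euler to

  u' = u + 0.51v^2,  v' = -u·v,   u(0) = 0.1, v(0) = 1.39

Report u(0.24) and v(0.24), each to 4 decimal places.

0.3605, 1.3566

Euler on (u,v): u_{n+1} = u_n + h·u', v_{n+1} = v_n + h·v'.
0.000000: (0.100000, 1.390000); f=(1.085371, -0.139000) → (0.360489, 1.356640)
(u(0.24), v(0.24)) ≈ (0.3605, 1.3566)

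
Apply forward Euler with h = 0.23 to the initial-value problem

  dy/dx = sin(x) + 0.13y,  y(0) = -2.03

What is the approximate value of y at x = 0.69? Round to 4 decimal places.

Euler: y_{n+1} = y_n + h·f(x_n, y_n).
x=0.000000, y=-2.030000: f=-0.263900 → y ← -2.030000 + 0.23·(-0.263900) = -2.090697
x=0.230000, y=-2.090697: f=-0.043813 → y ← -2.090697 + 0.23·(-0.043813) = -2.100774
x=0.460000, y=-2.100774: f=0.170847 → y ← -2.100774 + 0.23·0.170847 = -2.061479
y(0.69) ≈ -2.0615

-2.0615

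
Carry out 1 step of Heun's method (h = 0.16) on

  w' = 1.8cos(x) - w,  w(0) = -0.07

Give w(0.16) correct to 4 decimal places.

0.2034

Heun: k1 = f(x_n, w_n); k2 = f(x_n + h, w_n + h·k1); w_{n+1} = w_n + (h/2)·(k1 + k2).
x=0.000000, w=-0.070000:
  k1 = f(0.000000, -0.070000) = 1.870000
  k2 = f(0.160000, 0.229200) = 1.547809
  w ← -0.070000 + (0.16/2)·(1.870000 + 1.547809) = 0.203425
w(0.16) ≈ 0.2034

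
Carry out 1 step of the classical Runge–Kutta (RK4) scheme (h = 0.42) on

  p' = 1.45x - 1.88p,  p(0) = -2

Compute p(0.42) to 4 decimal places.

-0.8117

RK4: k1 = f(x_n, p_n); k2 = f(x_n + h/2, p_n + (h/2)·k1); k3 = f(x_n + h/2, p_n + (h/2)·k2); k4 = f(x_n + h, p_n + h·k3); p_{n+1} = p_n + (h/6)·(k1 + 2k2 + 2k3 + k4).
x=0.000000, p=-2.000000:
  k1 = f(0.000000, -2.000000) = 3.760000
  k2 = f(0.210000, -1.210400) = 2.580052
  k3 = f(0.210000, -1.458189) = 3.045895
  k4 = f(0.420000, -0.720724) = 1.963961
  p ← -2.000000 + (0.42/6)·(k1 + 2k2 + 2k3 + k4) = -0.811690
p(0.42) ≈ -0.8117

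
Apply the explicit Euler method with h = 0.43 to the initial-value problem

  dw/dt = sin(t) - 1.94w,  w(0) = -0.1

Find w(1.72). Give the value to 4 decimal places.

0.4720

Euler: w_{n+1} = w_n + h·f(t_n, w_n).
t=0.000000, w=-0.100000: f=0.194000 → w ← -0.100000 + 0.43·0.194000 = -0.016580
t=0.430000, w=-0.016580: f=0.449036 → w ← -0.016580 + 0.43·0.449036 = 0.176505
t=0.860000, w=0.176505: f=0.415422 → w ← 0.176505 + 0.43·0.415422 = 0.355137
t=1.290000, w=0.355137: f=0.271869 → w ← 0.355137 + 0.43·0.271869 = 0.472041
w(1.72) ≈ 0.4720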